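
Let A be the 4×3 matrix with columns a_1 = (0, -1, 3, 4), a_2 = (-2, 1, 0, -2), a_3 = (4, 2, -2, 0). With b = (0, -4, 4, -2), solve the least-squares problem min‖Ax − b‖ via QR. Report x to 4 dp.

x = (-0.4444, -1.1852, -1.1111)

a_1 = (0, -1, 3, 4); ‖a_1‖ = 5.0990, so e_1 = (0.0000, -0.1961, 0.5883, 0.7845).
e_1·a_2 = 0.0000·(-2) + (-0.1961)·1 + 0.5883·0 + 0.7845·(-2) = -1.7650.
u_2 = a_2 + 1.7650·e_1 = (-2.0000, 0.6538, 1.0385, -0.6154).
‖u_2‖ = 2.4258, so e_2 = (-0.8245, 0.2695, 0.4281, -0.2537).
e_1·a_3 = 0.0000·4 + (-0.1961)·2 + 0.5883·(-2) + 0.7845·0 = -1.5689; e_2·a_3 = (-0.8245)·4 + 0.2695·2 + 0.4281·(-2) + (-0.2537)·0 = -3.6150.
u_3 = a_3 + 1.5689·e_1 + 3.6150·e_2 = (1.0196, 2.6667, 0.4706, 0.3137).
‖u_3‖ = 2.9104, so e_3 = (0.3503, 0.9162, 0.1617, 0.1078).
Qᵀb = (1.5689, 1.1416, -3.2338).
Back-substitute: x_3 = -3.2338/2.9104 = -1.1111.
x_2 = (1.1416 + 3.6150·(-1.1111))/2.4258 = -1.1852.
x_1 = (1.5689 + 1.7650·(-1.1852) + 1.5689·(-1.1111))/5.0990 = -0.4444.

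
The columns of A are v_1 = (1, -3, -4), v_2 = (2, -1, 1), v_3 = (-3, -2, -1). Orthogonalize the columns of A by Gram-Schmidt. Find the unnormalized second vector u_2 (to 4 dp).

u_2 = (1.9615, -0.8846, 1.1538)

v_1 = (1, -3, -4); ‖v_1‖ = 5.0990, so e_1 = (0.1961, -0.5883, -0.7845).
e_1·v_2 = 0.1961·2 + (-0.5883)·(-1) + (-0.7845)·1 = 0.1961.
u_2 = v_2 − 0.1961·e_1 = (1.9615, -0.8846, 1.1538).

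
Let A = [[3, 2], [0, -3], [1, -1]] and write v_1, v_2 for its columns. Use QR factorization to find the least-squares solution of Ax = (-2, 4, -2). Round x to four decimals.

v_1 = (3, 0, 1); ‖v_1‖ = 3.1623, so e_1 = (0.9487, 0.0000, 0.3162).
e_1·v_2 = 0.9487·2 + 0.0000·(-3) + 0.3162·(-1) = 1.5811.
u_2 = v_2 − 1.5811·e_1 = (0.5000, -3.0000, -1.5000).
‖u_2‖ = 3.3912, so e_2 = (0.1474, -0.8847, -0.4423).
Qᵀb = (-2.5298, -2.9488).
Back-substitute: x_2 = -2.9488/3.3912 = -0.8696.
x_1 = (-2.5298 − 1.5811·(-0.8696))/3.1623 = -0.3652.

x = (-0.3652, -0.8696)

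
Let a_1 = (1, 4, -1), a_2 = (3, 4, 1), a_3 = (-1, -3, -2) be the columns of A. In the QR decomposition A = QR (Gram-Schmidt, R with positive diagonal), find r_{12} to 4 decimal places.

a_1 = (1, 4, -1); ‖a_1‖ = 4.2426, so e_1 = (0.2357, 0.9428, -0.2357).
r_{12} = e_1·a_2 = 4.2426.

r_{12} = 4.2426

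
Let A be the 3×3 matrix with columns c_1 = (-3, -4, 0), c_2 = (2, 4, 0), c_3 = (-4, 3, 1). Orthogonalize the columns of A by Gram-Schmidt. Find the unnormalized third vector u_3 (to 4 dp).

u_3 = (0.0000, 0.0000, 1.0000)

q_1 = c_1/‖c_1‖ = (-3, -4, 0)/5.0000 = (-0.6000, -0.8000, 0.0000).
r_{12} = q_1·c_2 = -4.4000.
u_2 = c_2 + 4.4000·q_1 = (-0.6400, 0.4800, 0.0000).
‖u_2‖ = 0.8000, so q_2 = (-0.8000, 0.6000, 0.0000).
r_{13} = q_1·c_3 = 0.0000; r_{23} = q_2·c_3 = 5.0000.
u_3 = c_3 + 0.0000·q_1 − 5.0000·q_2 = (0.0000, 0.0000, 1.0000).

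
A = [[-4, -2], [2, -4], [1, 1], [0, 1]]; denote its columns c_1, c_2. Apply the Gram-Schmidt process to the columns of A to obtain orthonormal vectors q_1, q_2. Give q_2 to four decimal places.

q_1 = c_1/‖c_1‖ = (-4, 2, 1, 0)/4.5826 = (-0.8729, 0.4364, 0.2182, 0.0000).
r_{12} = q_1·c_2 = 0.2182.
u_2 = c_2 − 0.2182·q_1 = (-1.8095, -4.0952, 0.9524, 1.0000).
‖u_2‖ = 4.6853, so q_2 = (-0.3862, -0.8741, 0.2033, 0.2134).

q_2 = (-0.3862, -0.8741, 0.2033, 0.2134)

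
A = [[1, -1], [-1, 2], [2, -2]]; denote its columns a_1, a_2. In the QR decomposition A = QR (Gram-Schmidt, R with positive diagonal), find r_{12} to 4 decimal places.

e_1 = a_1/‖a_1‖ = (1, -1, 2)/2.4495 = (0.4082, -0.4082, 0.8165).
r_{12} = e_1·a_2 = -2.8577.

r_{12} = -2.8577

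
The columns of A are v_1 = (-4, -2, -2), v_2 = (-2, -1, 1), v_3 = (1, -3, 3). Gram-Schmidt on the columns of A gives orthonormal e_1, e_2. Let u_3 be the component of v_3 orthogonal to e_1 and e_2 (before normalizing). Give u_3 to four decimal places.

u_3 = (1.4000, -2.8000, 0.0000)

v_1 = (-4, -2, -2); ‖v_1‖ = 4.8990, so e_1 = (-0.8165, -0.4082, -0.4082).
e_1·v_2 = (-0.8165)·(-2) + (-0.4082)·(-1) + (-0.4082)·1 = 1.6330.
u_2 = v_2 − 1.6330·e_1 = (-0.6667, -0.3333, 1.6667).
‖u_2‖ = 1.8257, so e_2 = (-0.3651, -0.1826, 0.9129).
e_1·v_3 = (-0.8165)·1 + (-0.4082)·(-3) + (-0.4082)·3 = -0.8165; e_2·v_3 = (-0.3651)·1 + (-0.1826)·(-3) + 0.9129·3 = 2.9212.
u_3 = v_3 + 0.8165·e_1 − 2.9212·e_2 = (1.4000, -2.8000, 0.0000).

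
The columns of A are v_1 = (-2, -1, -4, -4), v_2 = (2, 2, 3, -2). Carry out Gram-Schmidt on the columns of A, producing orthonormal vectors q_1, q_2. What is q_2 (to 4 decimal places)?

v_1 = (-2, -1, -4, -4); ‖v_1‖ = 6.0828, so q_1 = (-0.3288, -0.1644, -0.6576, -0.6576).
q_1·v_2 = (-0.3288)·2 + (-0.1644)·2 + (-0.6576)·3 + (-0.6576)·(-2) = -1.6440.
u_2 = v_2 + 1.6440·q_1 = (1.4595, 1.7297, 1.9189, -3.0811).
‖u_2‖ = 4.2775, so q_2 = (0.3412, 0.4044, 0.4486, -0.7203).

q_2 = (0.3412, 0.4044, 0.4486, -0.7203)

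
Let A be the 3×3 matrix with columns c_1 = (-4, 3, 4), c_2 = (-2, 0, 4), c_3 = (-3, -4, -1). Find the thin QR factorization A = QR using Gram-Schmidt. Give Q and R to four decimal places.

c_1 = (-4, 3, 4); ‖c_1‖ = 6.4031, so q_1 = (-0.6247, 0.4685, 0.6247).
q_1·c_2 = (-0.6247)·(-2) + 0.4685·0 + 0.6247·4 = 3.7482.
u_2 = c_2 − 3.7482·q_1 = (0.3415, -1.7561, 1.6585).
‖u_2‖ = 2.4395, so q_2 = (0.1400, -0.7199, 0.6799).
q_1·c_3 = (-0.6247)·(-3) + 0.4685·(-4) + 0.6247·(-1) = -0.6247; q_2·c_3 = 0.1400·(-3) + (-0.7199)·(-4) + 0.6799·(-1) = 1.7796.
u_3 = c_3 + 0.6247·q_1 − 1.7796·q_2 = (-3.6393, -2.4262, -1.8197).
‖u_3‖ = 4.7374, so q_3 = (-0.7682, -0.5121, -0.3841).

Q = [[-0.6247, 0.1400, -0.7682], [0.4685, -0.7199, -0.5121], [0.6247, 0.6799, -0.3841]], R = [[6.4031, 3.7482, -0.6247], [0.0000, 2.4395, 1.7796], [0.0000, 0.0000, 4.7374]]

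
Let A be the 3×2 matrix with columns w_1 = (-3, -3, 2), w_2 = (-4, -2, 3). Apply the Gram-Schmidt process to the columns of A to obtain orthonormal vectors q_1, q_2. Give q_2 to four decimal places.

q_2 = (-0.4332, 0.7581, 0.4874)

q_1 = w_1/‖w_1‖ = (-3, -3, 2)/4.6904 = (-0.6396, -0.6396, 0.4264).
r_{12} = q_1·w_2 = 5.1168.
u_2 = w_2 − 5.1168·q_1 = (-0.7273, 1.2727, 0.8182).
‖u_2‖ = 1.6787, so q_2 = (-0.4332, 0.7581, 0.4874).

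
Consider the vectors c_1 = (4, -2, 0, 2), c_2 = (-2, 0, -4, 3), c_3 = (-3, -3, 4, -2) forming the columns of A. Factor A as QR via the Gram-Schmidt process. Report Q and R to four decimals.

e_1 = c_1/‖c_1‖ = (4, -2, 0, 2)/4.8990 = (0.8165, -0.4082, 0.0000, 0.4082).
r_{12} = e_1·c_2 = -0.4082.
u_2 = c_2 + 0.4082·e_1 = (-1.6667, -0.1667, -4.0000, 3.1667).
‖u_2‖ = 5.3697, so e_2 = (-0.3104, -0.0310, -0.7449, 0.5897).
r_{13} = e_1·c_3 = -2.0412; r_{23} = e_2·c_3 = -3.1349.
u_3 = c_3 + 2.0412·e_1 + 3.1349·e_2 = (-2.3064, -3.9306, 1.6647, 0.6821).
‖u_3‖ = 4.8996, so e_3 = (-0.4707, -0.8022, 0.3398, 0.1392).

Q = [[0.8165, -0.3104, -0.4707], [-0.4082, -0.0310, -0.8022], [0.0000, -0.7449, 0.3398], [0.4082, 0.5897, 0.1392]], R = [[4.8990, -0.4082, -2.0412], [0.0000, 5.3697, -3.1349], [0.0000, 0.0000, 4.8996]]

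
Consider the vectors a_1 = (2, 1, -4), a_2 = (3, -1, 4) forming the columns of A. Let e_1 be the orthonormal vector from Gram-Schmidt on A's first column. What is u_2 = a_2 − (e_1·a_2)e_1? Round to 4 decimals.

a_1 = (2, 1, -4); ‖a_1‖ = 4.5826, so e_1 = (0.4364, 0.2182, -0.8729).
e_1·a_2 = 0.4364·3 + 0.2182·(-1) + (-0.8729)·4 = -2.4004.
u_2 = a_2 + 2.4004·e_1 = (4.0476, -0.4762, 1.9048).

u_2 = (4.0476, -0.4762, 1.9048)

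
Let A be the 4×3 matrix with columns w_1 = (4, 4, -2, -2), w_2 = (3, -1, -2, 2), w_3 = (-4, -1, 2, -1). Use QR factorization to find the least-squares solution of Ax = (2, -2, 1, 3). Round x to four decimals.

x = (-2.0833, -2.5000, -4.3333)

w_1 = (4, 4, -2, -2); ‖w_1‖ = 6.3246, so q_1 = (0.6325, 0.6325, -0.3162, -0.3162).
q_1·w_2 = 0.6325·3 + 0.6325·(-1) + (-0.3162)·(-2) + (-0.3162)·2 = 1.2649.
u_2 = w_2 − 1.2649·q_1 = (2.2000, -1.8000, -1.6000, 2.4000).
‖u_2‖ = 4.0497, so q_2 = (0.5433, -0.4445, -0.3951, 0.5926).
q_1·w_3 = 0.6325·(-4) + 0.6325·(-1) + (-0.3162)·2 + (-0.3162)·(-1) = -3.4785; q_2·w_3 = 0.5433·(-4) + (-0.4445)·(-1) + (-0.3951)·2 + 0.5926·(-1) = -3.1113.
u_3 = w_3 + 3.4785·q_1 + 3.1113·q_2 = (-0.1098, -0.1829, -0.3293, -0.2561).
‖u_3‖ = 0.4685, so q_3 = (-0.2343, -0.3904, -0.7028, -0.5466).
Qᵀb = (-1.2649, 3.3583, -2.0303).
Back-substitute: x_3 = -2.0303/0.4685 = -4.3333.
x_2 = (3.3583 + 3.1113·(-4.3333))/4.0497 = -2.5000.
x_1 = (-1.2649 − 1.2649·(-2.5000) + 3.4785·(-4.3333))/6.3246 = -2.0833.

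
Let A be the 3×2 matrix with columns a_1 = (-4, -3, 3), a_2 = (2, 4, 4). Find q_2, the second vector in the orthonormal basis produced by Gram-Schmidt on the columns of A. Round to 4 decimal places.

a_1 = (-4, -3, 3); ‖a_1‖ = 5.8310, so q_1 = (-0.6860, -0.5145, 0.5145).
q_1·a_2 = (-0.6860)·2 + (-0.5145)·4 + 0.5145·4 = -1.3720.
u_2 = a_2 + 1.3720·q_1 = (1.0588, 3.2941, 4.7059).
‖u_2‖ = 5.8410, so q_2 = (0.1813, 0.5640, 0.8057).

q_2 = (0.1813, 0.5640, 0.8057)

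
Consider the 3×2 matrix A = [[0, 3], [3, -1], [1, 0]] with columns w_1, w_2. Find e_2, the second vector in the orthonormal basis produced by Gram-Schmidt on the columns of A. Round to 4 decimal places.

w_1 = (0, 3, 1); ‖w_1‖ = 3.1623, so e_1 = (0.0000, 0.9487, 0.3162).
e_1·w_2 = 0.0000·3 + 0.9487·(-1) + 0.3162·0 = -0.9487.
u_2 = w_2 + 0.9487·e_1 = (3.0000, -0.1000, 0.3000).
‖u_2‖ = 3.0166, so e_2 = (0.9945, -0.0331, 0.0994).

e_2 = (0.9945, -0.0331, 0.0994)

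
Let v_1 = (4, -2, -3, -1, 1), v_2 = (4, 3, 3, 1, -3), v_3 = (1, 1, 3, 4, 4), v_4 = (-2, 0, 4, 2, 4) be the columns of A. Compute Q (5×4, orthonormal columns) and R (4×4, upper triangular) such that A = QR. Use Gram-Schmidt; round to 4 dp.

Q = [[0.7184, 0.6636, 0.1843, 0.0970], [-0.3592, 0.4245, 0.0123, -0.3668], [-0.5388, 0.4099, 0.2947, 0.6506], [-0.1796, 0.1366, 0.5715, -0.6252], [0.1796, -0.4391, 0.7433, 0.2048]], R = [[5.5678, -0.5388, -1.2572, -3.2329], [0.0000, 6.6113, 1.1076, -1.1710], [0.0000, 0.0000, 6.3398, 4.9264], [0.0000, 0.0000, 0.0000, 1.9767]]

v_1 = (4, -2, -3, -1, 1); ‖v_1‖ = 5.5678, so e_1 = (0.7184, -0.3592, -0.5388, -0.1796, 0.1796).
e_1·v_2 = 0.7184·4 + (-0.3592)·3 + (-0.5388)·3 + (-0.1796)·1 + 0.1796·(-3) = -0.5388.
u_2 = v_2 + 0.5388·e_1 = (4.3871, 2.8065, 2.7097, 0.9032, -2.9032).
‖u_2‖ = 6.6113, so e_2 = (0.6636, 0.4245, 0.4099, 0.1366, -0.4391).
e_1·v_3 = 0.7184·1 + (-0.3592)·1 + (-0.5388)·3 + (-0.1796)·4 + 0.1796·4 = -1.2572; e_2·v_3 = 0.6636·1 + 0.4245·1 + 0.4099·3 + 0.1366·4 + (-0.4391)·4 = 1.1076.
u_3 = v_3 + 1.2572·e_1 − 1.1076·e_2 = (1.1683, 0.0782, 1.8686, 3.6229, 4.7122).
‖u_3‖ = 6.3398, so e_3 = (0.1843, 0.0123, 0.2947, 0.5715, 0.7433).
e_1·v_4 = 0.7184·(-2) + (-0.3592)·0 + (-0.5388)·4 + (-0.1796)·2 + 0.1796·4 = -3.2329; e_2·v_4 = 0.6636·(-2) + 0.4245·0 + 0.4099·4 + 0.1366·2 + (-0.4391)·4 = -1.1710; e_3·v_4 = 0.1843·(-2) + 0.0123·0 + 0.2947·4 + 0.5715·2 + 0.7433·4 = 4.9264.
u_4 = v_4 + 3.2329·e_1 + 1.1710·e_2 − 4.9264·e_3 = (0.1918, -0.7250, 1.2859, -1.2359, 0.4047).
‖u_4‖ = 1.9767, so e_4 = (0.0970, -0.3668, 0.6506, -0.6252, 0.2048).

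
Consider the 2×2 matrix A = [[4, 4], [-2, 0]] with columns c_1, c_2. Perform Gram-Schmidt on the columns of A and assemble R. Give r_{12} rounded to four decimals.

r_{12} = 3.5777

e_1 = c_1/‖c_1‖ = (4, -2)/4.4721 = (0.8944, -0.4472).
r_{12} = e_1·c_2 = 3.5777.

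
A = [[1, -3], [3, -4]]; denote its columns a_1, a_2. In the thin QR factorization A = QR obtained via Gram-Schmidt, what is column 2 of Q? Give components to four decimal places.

q_2 = (-0.9487, 0.3162)

q_1 = a_1/‖a_1‖ = (1, 3)/3.1623 = (0.3162, 0.9487).
r_{12} = q_1·a_2 = -4.7434.
u_2 = a_2 + 4.7434·q_1 = (-1.5000, 0.5000).
‖u_2‖ = 1.5811, so q_2 = (-0.9487, 0.3162).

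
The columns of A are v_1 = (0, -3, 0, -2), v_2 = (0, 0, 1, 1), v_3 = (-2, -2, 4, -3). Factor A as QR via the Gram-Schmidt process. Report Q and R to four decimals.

Q = [[0.0000, 0.0000, -0.4831], [-0.8321, -0.3548, 0.3733], [0.0000, 0.7687, 0.5600], [-0.5547, 0.5322, -0.5600]], R = [[3.6056, -0.5547, 3.3282], [0.0000, 1.3009, 2.1879], [0.0000, 0.0000, 4.1396]]

q_1 = v_1/‖v_1‖ = (0, -3, 0, -2)/3.6056 = (0.0000, -0.8321, 0.0000, -0.5547).
r_{12} = q_1·v_2 = -0.5547.
u_2 = v_2 + 0.5547·q_1 = (0.0000, -0.4615, 1.0000, 0.6923).
‖u_2‖ = 1.3009, so q_2 = (0.0000, -0.3548, 0.7687, 0.5322).
r_{13} = q_1·v_3 = 3.3282; r_{23} = q_2·v_3 = 2.1879.
u_3 = v_3 − 3.3282·q_1 − 2.1879·q_2 = (-2.0000, 1.5455, 2.3182, -2.3182).
‖u_3‖ = 4.1396, so q_3 = (-0.4831, 0.3733, 0.5600, -0.5600).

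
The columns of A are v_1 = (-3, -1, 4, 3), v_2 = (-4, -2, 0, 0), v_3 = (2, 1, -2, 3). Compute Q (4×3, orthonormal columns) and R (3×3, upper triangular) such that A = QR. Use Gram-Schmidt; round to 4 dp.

Q = [[-0.5071, -0.7379, 0.0022], [-0.1690, -0.4216, -0.0044], [0.6761, -0.4216, -0.5996], [0.5071, -0.3162, 0.8003]], R = [[5.9161, 2.3664, -1.0142], [0.0000, 3.7947, -2.0028], [0.0000, 0.0000, 3.6000]]

e_1 = v_1/‖v_1‖ = (-3, -1, 4, 3)/5.9161 = (-0.5071, -0.1690, 0.6761, 0.5071).
r_{12} = e_1·v_2 = 2.3664.
u_2 = v_2 − 2.3664·e_1 = (-2.8000, -1.6000, -1.6000, -1.2000).
‖u_2‖ = 3.7947, so e_2 = (-0.7379, -0.4216, -0.4216, -0.3162).
r_{13} = e_1·v_3 = -1.0142; r_{23} = e_2·v_3 = -2.0028.
u_3 = v_3 + 1.0142·e_1 + 2.0028·e_2 = (0.0079, -0.0159, -2.1587, 2.8810).
‖u_3‖ = 3.6000, so e_3 = (0.0022, -0.0044, -0.5996, 0.8003).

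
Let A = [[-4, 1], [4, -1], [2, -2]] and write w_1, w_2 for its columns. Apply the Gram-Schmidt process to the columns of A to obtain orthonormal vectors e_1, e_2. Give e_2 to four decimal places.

e_2 = (-0.2357, 0.2357, -0.9428)

e_1 = w_1/‖w_1‖ = (-4, 4, 2)/6.0000 = (-0.6667, 0.6667, 0.3333).
r_{12} = e_1·w_2 = -2.0000.
u_2 = w_2 + 2.0000·e_1 = (-0.3333, 0.3333, -1.3333).
‖u_2‖ = 1.4142, so e_2 = (-0.2357, 0.2357, -0.9428).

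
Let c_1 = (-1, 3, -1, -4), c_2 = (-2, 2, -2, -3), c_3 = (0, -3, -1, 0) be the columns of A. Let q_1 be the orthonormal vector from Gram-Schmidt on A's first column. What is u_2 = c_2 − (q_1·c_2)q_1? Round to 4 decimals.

q_1 = c_1/‖c_1‖ = (-1, 3, -1, -4)/5.1962 = (-0.1925, 0.5774, -0.1925, -0.7698).
r_{12} = q_1·c_2 = 4.2339.
u_2 = c_2 − 4.2339·q_1 = (-1.1852, -0.4444, -1.1852, 0.2593).

u_2 = (-1.1852, -0.4444, -1.1852, 0.2593)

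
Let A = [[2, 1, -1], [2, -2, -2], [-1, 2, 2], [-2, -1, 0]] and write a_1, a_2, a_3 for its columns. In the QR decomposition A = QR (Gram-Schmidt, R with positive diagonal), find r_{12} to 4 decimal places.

r_{12} = -0.5547

a_1 = (2, 2, -1, -2); ‖a_1‖ = 3.6056, so e_1 = (0.5547, 0.5547, -0.2774, -0.5547).
r_{12} = e_1·a_2 = -0.5547.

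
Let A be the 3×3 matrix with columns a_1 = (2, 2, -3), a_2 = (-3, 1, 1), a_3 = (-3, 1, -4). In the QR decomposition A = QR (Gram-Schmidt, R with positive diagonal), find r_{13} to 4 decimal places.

a_1 = (2, 2, -3); ‖a_1‖ = 4.1231, so q_1 = (0.4851, 0.4851, -0.7276).
r_{13} = q_1·a_3 = 1.9403.

r_{13} = 1.9403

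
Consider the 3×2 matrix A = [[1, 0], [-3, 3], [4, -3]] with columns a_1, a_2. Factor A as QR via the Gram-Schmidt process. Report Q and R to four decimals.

q_1 = a_1/‖a_1‖ = (1, -3, 4)/5.0990 = (0.1961, -0.5883, 0.7845).
r_{12} = q_1·a_2 = -4.1184.
u_2 = a_2 + 4.1184·q_1 = (0.8077, 0.5769, 0.2308).
‖u_2‖ = 1.0190, so q_2 = (0.7926, 0.5661, 0.2265).

Q = [[0.1961, 0.7926], [-0.5883, 0.5661], [0.7845, 0.2265]], R = [[5.0990, -4.1184], [0.0000, 1.0190]]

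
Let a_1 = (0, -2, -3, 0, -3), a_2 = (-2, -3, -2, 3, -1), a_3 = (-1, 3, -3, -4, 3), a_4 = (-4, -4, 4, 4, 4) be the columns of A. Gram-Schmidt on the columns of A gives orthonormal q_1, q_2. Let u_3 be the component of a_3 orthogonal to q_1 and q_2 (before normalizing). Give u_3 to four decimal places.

a_1 = (0, -2, -3, 0, -3); ‖a_1‖ = 4.6904, so q_1 = (0.0000, -0.4264, -0.6396, 0.0000, -0.6396).
q_1·a_2 = 0.0000·(-2) + (-0.4264)·(-3) + (-0.6396)·(-2) + 0.0000·3 + (-0.6396)·(-1) = 3.1980.
u_2 = a_2 − 3.1980·q_1 = (-2.0000, -1.6364, 0.0455, 3.0000, 1.0455).
‖u_2‖ = 4.0955, so q_2 = (-0.4883, -0.3996, 0.0111, 0.7325, 0.2553).
q_1·a_3 = 0.0000·(-1) + (-0.4264)·3 + (-0.6396)·(-3) + 0.0000·(-4) + (-0.6396)·3 = -1.2792; q_2·a_3 = (-0.4883)·(-1) + (-0.3996)·3 + 0.0111·(-3) + 0.7325·(-4) + 0.2553·3 = -2.9079.
u_3 = a_3 + 1.2792·q_1 + 2.9079·q_2 = (-2.4201, 1.2927, -3.7859, -1.8699, 2.9241).

u_3 = (-2.4201, 1.2927, -3.7859, -1.8699, 2.9241)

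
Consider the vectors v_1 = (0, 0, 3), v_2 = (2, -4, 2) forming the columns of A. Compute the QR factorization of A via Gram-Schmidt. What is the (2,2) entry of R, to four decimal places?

v_1 = (0, 0, 3); ‖v_1‖ = 3.0000, so q_1 = (0.0000, 0.0000, 1.0000).
q_1·v_2 = 0.0000·2 + 0.0000·(-4) + 1.0000·2 = 2.0000.
u_2 = v_2 − 2.0000·q_1 = (2.0000, -4.0000, 0.0000).
r_{22} = ‖u_2‖ = 4.4721.

r_{22} = 4.4721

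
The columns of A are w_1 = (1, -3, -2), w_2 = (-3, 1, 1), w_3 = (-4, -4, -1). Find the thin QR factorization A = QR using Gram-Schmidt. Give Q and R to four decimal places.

w_1 = (1, -3, -2); ‖w_1‖ = 3.7417, so e_1 = (0.2673, -0.8018, -0.5345).
e_1·w_2 = 0.2673·(-3) + (-0.8018)·1 + (-0.5345)·1 = -2.1381.
u_2 = w_2 + 2.1381·e_1 = (-2.4286, -0.7143, -0.1429).
‖u_2‖ = 2.5355, so e_2 = (-0.9578, -0.2817, -0.0563).
e_1·w_3 = 0.2673·(-4) + (-0.8018)·(-4) + (-0.5345)·(-1) = 2.6726; e_2·w_3 = (-0.9578)·(-4) + (-0.2817)·(-4) + (-0.0563)·(-1) = 5.0146.
u_3 = w_3 − 2.6726·e_1 − 5.0146·e_2 = (0.0889, -0.4444, 0.7111).
‖u_3‖ = 0.8433, so e_3 = (0.1054, -0.5270, 0.8433).

Q = [[0.2673, -0.9578, 0.1054], [-0.8018, -0.2817, -0.5270], [-0.5345, -0.0563, 0.8433]], R = [[3.7417, -2.1381, 2.6726], [0.0000, 2.5355, 5.0146], [0.0000, 0.0000, 0.8433]]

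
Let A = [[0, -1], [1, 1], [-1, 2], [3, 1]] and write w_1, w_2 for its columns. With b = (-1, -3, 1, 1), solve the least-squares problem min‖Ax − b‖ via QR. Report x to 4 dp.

w_1 = (0, 1, -1, 3); ‖w_1‖ = 3.3166, so e_1 = (0.0000, 0.3015, -0.3015, 0.9045).
e_1·w_2 = 0.0000·(-1) + 0.3015·1 + (-0.3015)·2 + 0.9045·1 = 0.6030.
u_2 = w_2 − 0.6030·e_1 = (-1.0000, 0.8182, 2.1818, 0.4545).
‖u_2‖ = 2.5761, so e_2 = (-0.3882, 0.3176, 0.8469, 0.1764).
Qᵀb = (-0.3015, 0.4588).
Back-substitute: x_2 = 0.4588/2.5761 = 0.1781.
x_1 = (-0.3015 − 0.6030·0.1781)/3.3166 = -0.1233.

x = (-0.1233, 0.1781)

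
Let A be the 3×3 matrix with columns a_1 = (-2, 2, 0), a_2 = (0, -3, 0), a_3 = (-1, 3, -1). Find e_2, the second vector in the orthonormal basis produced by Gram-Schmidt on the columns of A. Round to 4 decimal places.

e_1 = a_1/‖a_1‖ = (-2, 2, 0)/2.8284 = (-0.7071, 0.7071, 0.0000).
r_{12} = e_1·a_2 = -2.1213.
u_2 = a_2 + 2.1213·e_1 = (-1.5000, -1.5000, 0.0000).
‖u_2‖ = 2.1213, so e_2 = (-0.7071, -0.7071, 0.0000).

e_2 = (-0.7071, -0.7071, 0.0000)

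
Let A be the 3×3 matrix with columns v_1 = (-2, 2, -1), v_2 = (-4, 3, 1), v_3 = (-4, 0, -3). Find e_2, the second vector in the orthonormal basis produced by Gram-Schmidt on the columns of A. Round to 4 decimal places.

e_2 = (-0.4134, 0.0413, 0.9096)

v_1 = (-2, 2, -1); ‖v_1‖ = 3.0000, so e_1 = (-0.6667, 0.6667, -0.3333).
e_1·v_2 = (-0.6667)·(-4) + 0.6667·3 + (-0.3333)·1 = 4.3333.
u_2 = v_2 − 4.3333·e_1 = (-1.1111, 0.1111, 2.4444).
‖u_2‖ = 2.6874, so e_2 = (-0.4134, 0.0413, 0.9096).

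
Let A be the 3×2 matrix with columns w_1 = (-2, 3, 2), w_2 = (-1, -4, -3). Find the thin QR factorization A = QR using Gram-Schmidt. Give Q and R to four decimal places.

Q = [[-0.4851, -0.8714], [0.7276, -0.3557], [0.4851, -0.3379]], R = [[4.1231, -3.8806], [0.0000, 3.3077]]

q_1 = w_1/‖w_1‖ = (-2, 3, 2)/4.1231 = (-0.4851, 0.7276, 0.4851).
r_{12} = q_1·w_2 = -3.8806.
u_2 = w_2 + 3.8806·q_1 = (-2.8824, -1.1765, -1.1176).
‖u_2‖ = 3.3077, so q_2 = (-0.8714, -0.3557, -0.3379).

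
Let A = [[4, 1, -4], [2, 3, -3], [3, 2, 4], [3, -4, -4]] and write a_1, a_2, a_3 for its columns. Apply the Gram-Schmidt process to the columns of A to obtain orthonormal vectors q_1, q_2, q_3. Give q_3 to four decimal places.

a_1 = (4, 2, 3, 3); ‖a_1‖ = 6.1644, so q_1 = (0.6489, 0.3244, 0.4867, 0.4867).
q_1·a_2 = 0.6489·1 + 0.3244·3 + 0.4867·2 + 0.4867·(-4) = 0.6489.
u_2 = a_2 − 0.6489·q_1 = (0.5789, 2.7895, 1.6842, -4.3158).
‖u_2‖ = 5.4387, so q_2 = (0.1065, 0.5129, 0.3097, -0.7935).
q_1·a_3 = 0.6489·(-4) + 0.3244·(-3) + 0.4867·4 + 0.4867·(-4) = -3.5689; q_2·a_3 = 0.1065·(-4) + 0.5129·(-3) + 0.3097·4 + (-0.7935)·(-4) = 2.4484.
u_3 = a_3 + 3.5689·q_1 − 2.4484·q_2 = (-1.9448, -3.0979, 4.9786, -0.3203).
‖u_3‖ = 6.1862, so q_3 = (-0.3144, -0.5008, 0.8048, -0.0518).

q_3 = (-0.3144, -0.5008, 0.8048, -0.0518)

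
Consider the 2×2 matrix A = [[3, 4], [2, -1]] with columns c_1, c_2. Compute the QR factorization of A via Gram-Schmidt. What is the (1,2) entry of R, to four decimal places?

r_{12} = 2.7735

c_1 = (3, 2); ‖c_1‖ = 3.6056, so e_1 = (0.8321, 0.5547).
r_{12} = e_1·c_2 = 2.7735.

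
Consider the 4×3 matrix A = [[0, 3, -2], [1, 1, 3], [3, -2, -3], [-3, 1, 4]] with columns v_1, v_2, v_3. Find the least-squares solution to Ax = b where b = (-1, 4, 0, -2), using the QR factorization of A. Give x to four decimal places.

x = (1.3662, 0.3132, 0.7474)

v_1 = (0, 1, 3, -3); ‖v_1‖ = 4.3589, so q_1 = (0.0000, 0.2294, 0.6882, -0.6882).
q_1·v_2 = 0.0000·3 + 0.2294·1 + 0.6882·(-2) + (-0.6882)·1 = -1.8353.
u_2 = v_2 + 1.8353·q_1 = (3.0000, 1.4211, -0.7368, -0.2632).
‖u_2‖ = 3.4105, so q_2 = (0.8796, 0.4167, -0.2161, -0.0772).
q_1·v_3 = 0.0000·(-2) + 0.2294·3 + 0.6882·(-3) + (-0.6882)·4 = -4.1295; q_2·v_3 = 0.8796·(-2) + 0.4167·3 + (-0.2161)·(-3) + (-0.0772)·4 = -0.1698.
u_3 = v_3 + 4.1295·q_1 + 0.1698·q_2 = (-1.8507, 4.0181, -0.1946, 1.1448).
‖u_3‖ = 4.5737, so q_3 = (-0.4046, 0.8785, -0.0425, 0.2503).
Qᵀb = (2.2942, 0.9414, 3.4181).
Back-substitute: x_3 = 3.4181/4.5737 = 0.7474.
x_2 = (0.9414 + 0.1698·0.7474)/3.4105 = 0.3132.
x_1 = (2.2942 + 1.8353·0.3132 + 4.1295·0.7474)/4.3589 = 1.3662.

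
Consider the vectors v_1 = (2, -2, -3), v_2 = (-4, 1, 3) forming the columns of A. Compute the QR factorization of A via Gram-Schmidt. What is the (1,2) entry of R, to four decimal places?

v_1 = (2, -2, -3); ‖v_1‖ = 4.1231, so q_1 = (0.4851, -0.4851, -0.7276).
r_{12} = q_1·v_2 = -4.6082.

r_{12} = -4.6082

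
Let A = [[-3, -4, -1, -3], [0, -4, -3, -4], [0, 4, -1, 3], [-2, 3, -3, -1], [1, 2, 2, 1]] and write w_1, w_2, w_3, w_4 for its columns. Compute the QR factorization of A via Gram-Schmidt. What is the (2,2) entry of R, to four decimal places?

r_{22} = 7.5119

w_1 = (-3, 0, 0, -2, 1); ‖w_1‖ = 3.7417, so e_1 = (-0.8018, 0.0000, 0.0000, -0.5345, 0.2673).
e_1·w_2 = (-0.8018)·(-4) + 0.0000·(-4) + 0.0000·4 + (-0.5345)·3 + 0.2673·2 = 2.1381.
u_2 = w_2 − 2.1381·e_1 = (-2.2857, -4.0000, 4.0000, 4.1429, 1.4286).
r_{22} = ‖u_2‖ = 7.5119.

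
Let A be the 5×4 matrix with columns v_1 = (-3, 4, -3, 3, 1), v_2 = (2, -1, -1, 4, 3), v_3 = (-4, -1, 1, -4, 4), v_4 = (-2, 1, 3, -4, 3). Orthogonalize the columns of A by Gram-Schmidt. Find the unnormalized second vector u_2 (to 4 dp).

u_2 = (2.5455, -1.7273, -0.4545, 3.4545, 2.8182)

e_1 = v_1/‖v_1‖ = (-3, 4, -3, 3, 1)/6.6332 = (-0.4523, 0.6030, -0.4523, 0.4523, 0.1508).
r_{12} = e_1·v_2 = 1.2060.
u_2 = v_2 − 1.2060·e_1 = (2.5455, -1.7273, -0.4545, 3.4545, 2.8182).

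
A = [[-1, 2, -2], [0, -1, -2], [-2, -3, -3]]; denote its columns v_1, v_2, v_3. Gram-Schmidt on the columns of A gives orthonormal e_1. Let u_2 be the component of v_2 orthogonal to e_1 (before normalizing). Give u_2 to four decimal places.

e_1 = v_1/‖v_1‖ = (-1, 0, -2)/2.2361 = (-0.4472, 0.0000, -0.8944).
r_{12} = e_1·v_2 = 1.7889.
u_2 = v_2 − 1.7889·e_1 = (2.8000, -1.0000, -1.4000).

u_2 = (2.8000, -1.0000, -1.4000)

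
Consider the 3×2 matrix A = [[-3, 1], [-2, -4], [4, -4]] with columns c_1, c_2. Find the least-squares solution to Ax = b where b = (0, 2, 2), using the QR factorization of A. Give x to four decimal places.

x = (-0.0526, -0.5024)

e_1 = c_1/‖c_1‖ = (-3, -2, 4)/5.3852 = (-0.5571, -0.3714, 0.7428).
r_{12} = e_1·c_2 = -2.0426.
u_2 = c_2 + 2.0426·e_1 = (-0.1379, -4.7586, -2.4828).
‖u_2‖ = 5.3691, so e_2 = (-0.0257, -0.8863, -0.4624).
Qᵀb = (0.7428, -2.6974).
Back-substitute: x_2 = -2.6974/5.3691 = -0.5024.
x_1 = (0.7428 + 2.0426·(-0.5024))/5.3852 = -0.0526.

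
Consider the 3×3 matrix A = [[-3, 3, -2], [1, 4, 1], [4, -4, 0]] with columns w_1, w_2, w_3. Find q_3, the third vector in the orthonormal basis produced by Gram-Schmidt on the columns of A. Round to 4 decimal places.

q_1 = w_1/‖w_1‖ = (-3, 1, 4)/5.0990 = (-0.5883, 0.1961, 0.7845).
r_{12} = q_1·w_2 = -4.1184.
u_2 = w_2 + 4.1184·q_1 = (0.5769, 4.8077, -0.7692).
‖u_2‖ = 4.9029, so q_2 = (0.1177, 0.9806, -0.1569).
r_{13} = q_1·w_3 = 1.3728; r_{23} = q_2·w_3 = 0.7452.
u_3 = w_3 − 1.3728·q_1 − 0.7452·q_2 = (-1.2800, 0.0000, -0.9600).
‖u_3‖ = 1.6000, so q_3 = (-0.8000, 0.0000, -0.6000).

q_3 = (-0.8000, 0.0000, -0.6000)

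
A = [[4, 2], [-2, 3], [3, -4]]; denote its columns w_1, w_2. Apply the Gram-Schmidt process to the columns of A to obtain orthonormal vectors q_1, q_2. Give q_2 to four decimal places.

q_2 = (0.6685, 0.4571, -0.5867)

w_1 = (4, -2, 3); ‖w_1‖ = 5.3852, so q_1 = (0.7428, -0.3714, 0.5571).
q_1·w_2 = 0.7428·2 + (-0.3714)·3 + 0.5571·(-4) = -1.8570.
u_2 = w_2 + 1.8570·q_1 = (3.3793, 2.3103, -2.9655).
‖u_2‖ = 5.0549, so q_2 = (0.6685, 0.4571, -0.5867).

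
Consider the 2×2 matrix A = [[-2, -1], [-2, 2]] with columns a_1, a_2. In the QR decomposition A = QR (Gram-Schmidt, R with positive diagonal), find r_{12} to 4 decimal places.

a_1 = (-2, -2); ‖a_1‖ = 2.8284, so q_1 = (-0.7071, -0.7071).
r_{12} = q_1·a_2 = -0.7071.

r_{12} = -0.7071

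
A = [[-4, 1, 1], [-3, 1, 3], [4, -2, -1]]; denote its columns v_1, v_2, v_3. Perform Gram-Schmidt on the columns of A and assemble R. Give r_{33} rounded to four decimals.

r_{33} = 1.9640

q_1 = v_1/‖v_1‖ = (-4, -3, 4)/6.4031 = (-0.6247, -0.4685, 0.6247).
r_{12} = q_1·v_2 = -2.3426.
u_2 = v_2 + 2.3426·q_1 = (-0.4634, -0.0976, -0.5366).
‖u_2‖ = 0.7157, so q_2 = (-0.6475, -0.1363, -0.7498).
r_{13} = q_1·v_3 = -2.6550; r_{23} = q_2·v_3 = -0.3067.
u_3 = v_3 + 2.6550·q_1 + 0.3067·q_2 = (-0.8571, 1.7143, 0.4286).
r_{33} = ‖u_3‖ = 1.9640.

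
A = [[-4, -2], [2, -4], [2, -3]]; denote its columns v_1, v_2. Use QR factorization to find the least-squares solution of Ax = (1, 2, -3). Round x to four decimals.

x = (-0.2727, -0.0909)

v_1 = (-4, 2, 2); ‖v_1‖ = 4.8990, so q_1 = (-0.8165, 0.4082, 0.4082).
q_1·v_2 = (-0.8165)·(-2) + 0.4082·(-4) + 0.4082·(-3) = -1.2247.
u_2 = v_2 + 1.2247·q_1 = (-3.0000, -3.5000, -2.5000).
‖u_2‖ = 5.2440, so q_2 = (-0.5721, -0.6674, -0.4767).
Qᵀb = (-1.2247, -0.4767).
Back-substitute: x_2 = -0.4767/5.2440 = -0.0909.
x_1 = (-1.2247 + 1.2247·(-0.0909))/4.8990 = -0.2727.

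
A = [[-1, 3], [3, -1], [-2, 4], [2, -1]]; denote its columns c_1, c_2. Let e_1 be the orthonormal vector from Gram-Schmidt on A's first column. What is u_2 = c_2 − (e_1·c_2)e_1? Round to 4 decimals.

u_2 = (2.1111, 1.6667, 2.2222, 0.7778)

c_1 = (-1, 3, -2, 2); ‖c_1‖ = 4.2426, so e_1 = (-0.2357, 0.7071, -0.4714, 0.4714).
e_1·c_2 = (-0.2357)·3 + 0.7071·(-1) + (-0.4714)·4 + 0.4714·(-1) = -3.7712.
u_2 = c_2 + 3.7712·e_1 = (2.1111, 1.6667, 2.2222, 0.7778).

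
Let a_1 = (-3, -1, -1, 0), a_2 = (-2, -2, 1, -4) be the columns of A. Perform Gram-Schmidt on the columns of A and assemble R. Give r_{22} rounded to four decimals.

a_1 = (-3, -1, -1, 0); ‖a_1‖ = 3.3166, so e_1 = (-0.9045, -0.3015, -0.3015, 0.0000).
e_1·a_2 = (-0.9045)·(-2) + (-0.3015)·(-2) + (-0.3015)·1 + 0.0000·(-4) = 2.1106.
u_2 = a_2 − 2.1106·e_1 = (-0.0909, -1.3636, 1.6364, -4.0000).
r_{22} = ‖u_2‖ = 4.5327.

r_{22} = 4.5327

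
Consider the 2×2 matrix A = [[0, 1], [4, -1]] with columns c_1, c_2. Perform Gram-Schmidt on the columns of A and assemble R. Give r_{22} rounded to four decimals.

r_{22} = 1.0000

c_1 = (0, 4); ‖c_1‖ = 4.0000, so q_1 = (0.0000, 1.0000).
q_1·c_2 = 0.0000·1 + 1.0000·(-1) = -1.0000.
u_2 = c_2 + 1.0000·q_1 = (1.0000, 0.0000).
r_{22} = ‖u_2‖ = 1.0000.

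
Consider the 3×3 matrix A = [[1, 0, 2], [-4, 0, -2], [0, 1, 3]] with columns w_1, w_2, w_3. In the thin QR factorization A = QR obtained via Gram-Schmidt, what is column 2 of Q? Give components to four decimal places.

w_1 = (1, -4, 0); ‖w_1‖ = 4.1231, so e_1 = (0.2425, -0.9701, 0.0000).
e_1·w_2 = 0.2425·0 + (-0.9701)·0 + 0.0000·1 = 0.0000.
u_2 = w_2 + 0.0000·e_1 = (0.0000, 0.0000, 1.0000).
‖u_2‖ = 1.0000, so e_2 = (0.0000, 0.0000, 1.0000).

e_2 = (0.0000, 0.0000, 1.0000)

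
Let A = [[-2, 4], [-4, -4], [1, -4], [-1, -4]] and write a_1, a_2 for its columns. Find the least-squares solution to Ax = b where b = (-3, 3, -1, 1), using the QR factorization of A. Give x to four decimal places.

x = (-0.2381, -0.3452)

a_1 = (-2, -4, 1, -1); ‖a_1‖ = 4.6904, so e_1 = (-0.4264, -0.8528, 0.2132, -0.2132).
e_1·a_2 = (-0.4264)·4 + (-0.8528)·(-4) + 0.2132·(-4) + (-0.2132)·(-4) = 1.7056.
u_2 = a_2 − 1.7056·e_1 = (4.7273, -2.5455, -4.3636, -3.6364).
‖u_2‖ = 7.8161, so e_2 = (0.6048, -0.3257, -0.5583, -0.4652).
Qᵀb = (-1.7056, -2.6984).
Back-substitute: x_2 = -2.6984/7.8161 = -0.3452.
x_1 = (-1.7056 − 1.7056·(-0.3452))/4.6904 = -0.2381.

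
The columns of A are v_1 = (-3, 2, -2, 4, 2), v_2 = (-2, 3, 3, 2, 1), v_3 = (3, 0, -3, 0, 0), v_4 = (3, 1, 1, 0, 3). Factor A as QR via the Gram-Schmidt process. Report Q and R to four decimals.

v_1 = (-3, 2, -2, 4, 2); ‖v_1‖ = 6.0828, so e_1 = (-0.4932, 0.3288, -0.3288, 0.6576, 0.3288).
e_1·v_2 = (-0.4932)·(-2) + 0.3288·3 + (-0.3288)·3 + 0.6576·2 + 0.3288·1 = 2.6304.
u_2 = v_2 − 2.6304·e_1 = (-0.7027, 2.1351, 3.8649, 0.2703, 0.1351).
‖u_2‖ = 4.4812, so e_2 = (-0.1568, 0.4765, 0.8625, 0.0603, 0.0302).
e_1·v_3 = (-0.4932)·3 + 0.3288·0 + (-0.3288)·(-3) + 0.6576·0 + 0.3288·0 = -0.4932; e_2·v_3 = (-0.1568)·3 + 0.4765·0 + 0.8625·(-3) + 0.0603·0 + 0.0302·0 = -3.0578.
u_3 = v_3 + 0.4932·e_1 + 3.0578·e_2 = (2.2773, 1.6191, -0.5249, 0.5087, 0.2544).
‖u_3‖ = 2.8994, so e_3 = (0.7854, 0.5584, -0.1810, 0.1755, 0.0877).
e_1·v_4 = (-0.4932)·3 + 0.3288·1 + (-0.3288)·1 + 0.6576·0 + 0.3288·3 = -0.4932; e_2·v_4 = (-0.1568)·3 + 0.4765·1 + 0.8625·1 + 0.0603·0 + 0.0302·3 = 0.9590; e_3·v_4 = 0.7854·3 + 0.5584·1 + (-0.1810)·1 + 0.1755·0 + 0.0877·3 = 2.9969.
u_4 = v_4 + 0.4932·e_1 − 0.9590·e_2 − 2.9969·e_3 = (0.5533, -0.9683, 0.5533, -0.2594, 2.8703).
‖u_4‖ = 3.1394, so e_4 = (0.1762, -0.3084, 0.1762, -0.0826, 0.9143).

Q = [[-0.4932, -0.1568, 0.7854, 0.1762], [0.3288, 0.4765, 0.5584, -0.3084], [-0.3288, 0.8625, -0.1810, 0.1762], [0.6576, 0.0603, 0.1755, -0.0826], [0.3288, 0.0302, 0.0877, 0.9143]], R = [[6.0828, 2.6304, -0.4932, -0.4932], [0.0000, 4.4812, -3.0578, 0.9590], [0.0000, 0.0000, 2.8994, 2.9969], [0.0000, 0.0000, 0.0000, 3.1394]]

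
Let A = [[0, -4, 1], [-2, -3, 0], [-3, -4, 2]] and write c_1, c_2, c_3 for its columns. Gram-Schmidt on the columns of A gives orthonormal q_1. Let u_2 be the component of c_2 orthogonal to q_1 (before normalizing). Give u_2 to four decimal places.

c_1 = (0, -2, -3); ‖c_1‖ = 3.6056, so q_1 = (0.0000, -0.5547, -0.8321).
q_1·c_2 = 0.0000·(-4) + (-0.5547)·(-3) + (-0.8321)·(-4) = 4.9923.
u_2 = c_2 − 4.9923·q_1 = (-4.0000, -0.2308, 0.1538).

u_2 = (-4.0000, -0.2308, 0.1538)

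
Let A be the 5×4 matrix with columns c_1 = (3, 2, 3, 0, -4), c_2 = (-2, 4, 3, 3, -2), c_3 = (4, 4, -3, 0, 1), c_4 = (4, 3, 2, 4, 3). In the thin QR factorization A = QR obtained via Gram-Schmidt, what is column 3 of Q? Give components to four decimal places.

q_3 = (0.4376, 0.6741, -0.5181, 0.0956, 0.2767)

c_1 = (3, 2, 3, 0, -4); ‖c_1‖ = 6.1644, so q_1 = (0.4867, 0.3244, 0.4867, 0.0000, -0.6489).
q_1·c_2 = 0.4867·(-2) + 0.3244·4 + 0.4867·3 + 0.0000·3 + (-0.6489)·(-2) = 3.0822.
u_2 = c_2 − 3.0822·q_1 = (-3.5000, 3.0000, 1.5000, 3.0000, 0.0000).
‖u_2‖ = 5.7009, so q_2 = (-0.6139, 0.5262, 0.2631, 0.5262, 0.0000).
q_1·c_3 = 0.4867·4 + 0.3244·4 + 0.4867·(-3) + 0.0000·0 + (-0.6489)·1 = 1.1355; q_2·c_3 = (-0.6139)·4 + 0.5262·4 + 0.2631·(-3) + 0.5262·0 + 0.0000·1 = -1.1402.
u_3 = c_3 − 1.1355·q_1 + 1.1402·q_2 = (2.7474, 4.2316, -3.2526, 0.6000, 1.7368).
‖u_3‖ = 6.2778, so q_3 = (0.4376, 0.6741, -0.5181, 0.0956, 0.2767).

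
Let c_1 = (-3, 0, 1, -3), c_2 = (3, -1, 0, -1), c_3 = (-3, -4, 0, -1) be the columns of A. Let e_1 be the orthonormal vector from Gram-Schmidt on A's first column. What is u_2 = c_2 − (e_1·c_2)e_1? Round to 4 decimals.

c_1 = (-3, 0, 1, -3); ‖c_1‖ = 4.3589, so e_1 = (-0.6882, 0.0000, 0.2294, -0.6882).
e_1·c_2 = (-0.6882)·3 + 0.0000·(-1) + 0.2294·0 + (-0.6882)·(-1) = -1.3765.
u_2 = c_2 + 1.3765·e_1 = (2.0526, -1.0000, 0.3158, -1.9474).

u_2 = (2.0526, -1.0000, 0.3158, -1.9474)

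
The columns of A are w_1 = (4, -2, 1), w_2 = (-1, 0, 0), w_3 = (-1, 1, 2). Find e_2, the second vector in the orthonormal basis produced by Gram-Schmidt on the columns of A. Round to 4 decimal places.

e_2 = (-0.4880, -0.7807, 0.3904)

w_1 = (4, -2, 1); ‖w_1‖ = 4.5826, so e_1 = (0.8729, -0.4364, 0.2182).
e_1·w_2 = 0.8729·(-1) + (-0.4364)·0 + 0.2182·0 = -0.8729.
u_2 = w_2 + 0.8729·e_1 = (-0.2381, -0.3810, 0.1905).
‖u_2‖ = 0.4880, so e_2 = (-0.4880, -0.7807, 0.3904).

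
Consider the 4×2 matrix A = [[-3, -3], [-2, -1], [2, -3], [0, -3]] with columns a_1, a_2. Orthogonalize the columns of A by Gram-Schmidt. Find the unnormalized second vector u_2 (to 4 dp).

u_2 = (-2.1176, -0.4118, -3.5882, -3.0000)

e_1 = a_1/‖a_1‖ = (-3, -2, 2, 0)/4.1231 = (-0.7276, -0.4851, 0.4851, 0.0000).
r_{12} = e_1·a_2 = 1.2127.
u_2 = a_2 − 1.2127·e_1 = (-2.1176, -0.4118, -3.5882, -3.0000).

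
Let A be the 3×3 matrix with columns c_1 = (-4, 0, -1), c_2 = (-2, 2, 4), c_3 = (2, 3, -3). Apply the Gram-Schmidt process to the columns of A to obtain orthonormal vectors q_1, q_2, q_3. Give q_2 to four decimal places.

c_1 = (-4, 0, -1); ‖c_1‖ = 4.1231, so q_1 = (-0.9701, 0.0000, -0.2425).
q_1·c_2 = (-0.9701)·(-2) + 0.0000·2 + (-0.2425)·4 = 0.9701.
u_2 = c_2 − 0.9701·q_1 = (-1.0588, 2.0000, 4.2353).
‖u_2‖ = 4.8020, so q_2 = (-0.2205, 0.4165, 0.8820).

q_2 = (-0.2205, 0.4165, 0.8820)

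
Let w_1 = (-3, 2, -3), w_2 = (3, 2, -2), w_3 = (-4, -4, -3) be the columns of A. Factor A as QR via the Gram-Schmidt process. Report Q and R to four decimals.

w_1 = (-3, 2, -3); ‖w_1‖ = 4.6904, so q_1 = (-0.6396, 0.4264, -0.6396).
q_1·w_2 = (-0.6396)·3 + 0.4264·2 + (-0.6396)·(-2) = 0.2132.
u_2 = w_2 − 0.2132·q_1 = (3.1364, 1.9091, -1.8636).
‖u_2‖ = 4.1176, so q_2 = (0.7617, 0.4636, -0.4526).
q_1·w_3 = (-0.6396)·(-4) + 0.4264·(-4) + (-0.6396)·(-3) = 2.7716; q_2·w_3 = 0.7617·(-4) + 0.4636·(-4) + (-0.4526)·(-3) = -3.5436.
u_3 = w_3 − 2.7716·q_1 + 3.5436·q_2 = (0.4718, -3.5389, -2.8311).
‖u_3‖ = 4.5565, so q_3 = (0.1036, -0.7767, -0.6213).

Q = [[-0.6396, 0.7617, 0.1036], [0.4264, 0.4636, -0.7767], [-0.6396, -0.4526, -0.6213]], R = [[4.6904, 0.2132, 2.7716], [0.0000, 4.1176, -3.5436], [0.0000, 0.0000, 4.5565]]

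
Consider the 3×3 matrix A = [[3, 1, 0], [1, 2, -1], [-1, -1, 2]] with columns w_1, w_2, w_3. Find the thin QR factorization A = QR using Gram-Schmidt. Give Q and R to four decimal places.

Q = [[0.9045, -0.3853, 0.1826], [0.3015, 0.8808, 0.3651], [-0.3015, -0.2752, 0.9129]], R = [[3.3166, 1.8091, -0.9045], [0.0000, 1.6514, -1.4313], [0.0000, 0.0000, 1.4606]]

w_1 = (3, 1, -1); ‖w_1‖ = 3.3166, so e_1 = (0.9045, 0.3015, -0.3015).
e_1·w_2 = 0.9045·1 + 0.3015·2 + (-0.3015)·(-1) = 1.8091.
u_2 = w_2 − 1.8091·e_1 = (-0.6364, 1.4545, -0.4545).
‖u_2‖ = 1.6514, so e_2 = (-0.3853, 0.8808, -0.2752).
e_1·w_3 = 0.9045·0 + 0.3015·(-1) + (-0.3015)·2 = -0.9045; e_2·w_3 = (-0.3853)·0 + 0.8808·(-1) + (-0.2752)·2 = -1.4313.
u_3 = w_3 + 0.9045·e_1 + 1.4313·e_2 = (0.2667, 0.5333, 1.3333).
‖u_3‖ = 1.4606, so e_3 = (0.1826, 0.3651, 0.9129).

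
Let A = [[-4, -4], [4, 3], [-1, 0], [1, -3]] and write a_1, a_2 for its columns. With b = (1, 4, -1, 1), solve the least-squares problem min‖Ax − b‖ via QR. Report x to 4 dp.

x = (0.6610, -0.3390)

a_1 = (-4, 4, -1, 1); ‖a_1‖ = 5.8310, so q_1 = (-0.6860, 0.6860, -0.1715, 0.1715).
q_1·a_2 = (-0.6860)·(-4) + 0.6860·3 + (-0.1715)·0 + 0.1715·(-3) = 4.2875.
u_2 = a_2 − 4.2875·q_1 = (-1.0588, 0.0588, 0.7353, -3.7353).
‖u_2‖ = 3.9519, so q_2 = (-0.2679, 0.0149, 0.1861, -0.9452).
Qᵀb = (2.4010, -1.3396).
Back-substitute: x_2 = -1.3396/3.9519 = -0.3390.
x_1 = (2.4010 − 4.2875·(-0.3390))/5.8310 = 0.6610.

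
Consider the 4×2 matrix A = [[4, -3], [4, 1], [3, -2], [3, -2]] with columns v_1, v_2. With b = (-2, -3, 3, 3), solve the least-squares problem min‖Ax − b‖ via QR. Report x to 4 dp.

x = (-0.4320, -0.9800)

q_1 = v_1/‖v_1‖ = (4, 4, 3, 3)/7.0711 = (0.5657, 0.5657, 0.4243, 0.4243).
r_{12} = q_1·v_2 = -2.8284.
u_2 = v_2 + 2.8284·q_1 = (-1.4000, 2.6000, -0.8000, -0.8000).
‖u_2‖ = 3.1623, so q_2 = (-0.4427, 0.8222, -0.2530, -0.2530).
Qᵀb = (-0.2828, -3.0990).
Back-substitute: x_2 = -3.0990/3.1623 = -0.9800.
x_1 = (-0.2828 + 2.8284·(-0.9800))/7.0711 = -0.4320.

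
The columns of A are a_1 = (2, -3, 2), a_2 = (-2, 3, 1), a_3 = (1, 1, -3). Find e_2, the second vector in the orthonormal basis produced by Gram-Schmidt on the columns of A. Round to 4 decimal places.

e_2 = (-0.2691, 0.4036, 0.8745)

a_1 = (2, -3, 2); ‖a_1‖ = 4.1231, so e_1 = (0.4851, -0.7276, 0.4851).
e_1·a_2 = 0.4851·(-2) + (-0.7276)·3 + 0.4851·1 = -2.6679.
u_2 = a_2 + 2.6679·e_1 = (-0.7059, 1.0588, 2.2941).
‖u_2‖ = 2.6234, so e_2 = (-0.2691, 0.4036, 0.8745).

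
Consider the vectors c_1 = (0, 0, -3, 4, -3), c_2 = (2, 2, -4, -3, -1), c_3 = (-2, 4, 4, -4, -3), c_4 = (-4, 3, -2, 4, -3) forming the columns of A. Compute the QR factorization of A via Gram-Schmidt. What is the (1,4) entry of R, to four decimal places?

r_{14} = 5.3165

c_1 = (0, 0, -3, 4, -3); ‖c_1‖ = 5.8310, so e_1 = (0.0000, 0.0000, -0.5145, 0.6860, -0.5145).
r_{14} = e_1·c_4 = 5.3165.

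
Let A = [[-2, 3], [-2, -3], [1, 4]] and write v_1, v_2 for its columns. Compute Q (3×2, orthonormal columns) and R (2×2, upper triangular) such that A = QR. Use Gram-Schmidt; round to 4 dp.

Q = [[-0.6667, 0.6851], [-0.6667, -0.3719], [0.3333, 0.6264]], R = [[3.0000, 1.3333], [0.0000, 5.6765]]

q_1 = v_1/‖v_1‖ = (-2, -2, 1)/3.0000 = (-0.6667, -0.6667, 0.3333).
r_{12} = q_1·v_2 = 1.3333.
u_2 = v_2 − 1.3333·q_1 = (3.8889, -2.1111, 3.5556).
‖u_2‖ = 5.6765, so q_2 = (0.6851, -0.3719, 0.6264).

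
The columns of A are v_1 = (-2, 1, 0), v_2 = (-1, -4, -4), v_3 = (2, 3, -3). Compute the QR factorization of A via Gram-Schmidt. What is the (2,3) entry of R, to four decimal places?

r_{23} = -0.4229

e_1 = v_1/‖v_1‖ = (-2, 1, 0)/2.2361 = (-0.8944, 0.4472, 0.0000).
r_{12} = e_1·v_2 = -0.8944.
u_2 = v_2 + 0.8944·e_1 = (-1.8000, -3.6000, -4.0000).
‖u_2‖ = 5.6745, so e_2 = (-0.3172, -0.6344, -0.7049).
r_{23} = e_2·v_3 = -0.4229.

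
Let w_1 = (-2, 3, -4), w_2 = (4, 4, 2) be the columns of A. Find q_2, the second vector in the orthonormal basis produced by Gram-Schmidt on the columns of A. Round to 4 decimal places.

w_1 = (-2, 3, -4); ‖w_1‖ = 5.3852, so q_1 = (-0.3714, 0.5571, -0.7428).
q_1·w_2 = (-0.3714)·4 + 0.5571·4 + (-0.7428)·2 = -0.7428.
u_2 = w_2 + 0.7428·q_1 = (3.7241, 4.4138, 1.4483).
‖u_2‖ = 5.9538, so q_2 = (0.6255, 0.7413, 0.2433).

q_2 = (0.6255, 0.7413, 0.2433)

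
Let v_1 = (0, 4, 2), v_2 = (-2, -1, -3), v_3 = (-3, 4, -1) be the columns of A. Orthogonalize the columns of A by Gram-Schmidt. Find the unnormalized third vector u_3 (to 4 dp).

v_1 = (0, 4, 2); ‖v_1‖ = 4.4721, so q_1 = (0.0000, 0.8944, 0.4472).
q_1·v_2 = 0.0000·(-2) + 0.8944·(-1) + 0.4472·(-3) = -2.2361.
u_2 = v_2 + 2.2361·q_1 = (-2.0000, 1.0000, -2.0000).
‖u_2‖ = 3.0000, so q_2 = (-0.6667, 0.3333, -0.6667).
q_1·v_3 = 0.0000·(-3) + 0.8944·4 + 0.4472·(-1) = 3.1305; q_2·v_3 = (-0.6667)·(-3) + 0.3333·4 + (-0.6667)·(-1) = 4.0000.
u_3 = v_3 − 3.1305·q_1 − 4.0000·q_2 = (-0.3333, -0.1333, 0.2667).

u_3 = (-0.3333, -0.1333, 0.2667)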